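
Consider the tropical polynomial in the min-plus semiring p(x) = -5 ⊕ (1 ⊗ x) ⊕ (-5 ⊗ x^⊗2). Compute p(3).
p(3) = -5

A tropical monomial a ⊗ x^⊗i evaluates to a + i · x. Evaluating each term at x = 3:
  Term 0 contributes -5 + 0 · 3 = -5
  Term 1 contributes 1 + 1 · 3 = 4
  Term 2 contributes -5 + 2 · 3 = 1
p(3) = ⊕ of these = min[-5, 4, 1] = -5.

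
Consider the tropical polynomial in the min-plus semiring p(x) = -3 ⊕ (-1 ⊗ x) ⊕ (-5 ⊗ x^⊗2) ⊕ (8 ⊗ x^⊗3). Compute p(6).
p(6) = -3

A tropical monomial a ⊗ x^⊗i evaluates to a + i · x. Evaluating each term at x = 6:
  Term 0 contributes -3 + 0 · 6 = -3
  Term 1 contributes -1 + 1 · 6 = 5
  Term 2 contributes -5 + 2 · 6 = 7
  Term 3 contributes 8 + 3 · 6 = 26
p(6) = ⊕ of these = min[-3, 5, 7, 26] = -3.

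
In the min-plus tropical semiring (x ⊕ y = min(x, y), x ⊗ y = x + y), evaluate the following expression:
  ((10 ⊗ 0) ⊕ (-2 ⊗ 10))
((10 ⊗ 0) ⊕ (-2 ⊗ 10)) = 8

Expand innermost to outermost. Recall ⊕ takes the minimum of its arguments and ⊗ takes their sum. Working out the expression ((10 ⊗ 0) ⊕ (-2 ⊗ 10)) gives 8.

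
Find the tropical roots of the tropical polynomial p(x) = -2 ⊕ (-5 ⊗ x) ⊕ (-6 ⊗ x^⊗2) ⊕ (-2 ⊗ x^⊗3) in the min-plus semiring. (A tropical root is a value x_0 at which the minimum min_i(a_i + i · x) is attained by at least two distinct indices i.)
Roots: {-4, 1, 3}

Each tropical root is a break point of the lower envelope of the lines y = a_i + i · x (there are 4 lines, with slopes 0, 1, ..., 3). Only the lines that attain the minimum somewhere contribute to roots; other lines are dominated. Here the surviving (envelope) indices are i = 3, i = 2, i = 1, i = 0.
Intersections between consecutive envelope lines give the roots: for adjacent envelope indices i < j the intersection is x = (a_i − a_j) / (j − i). Reading off the sorted break points: {-4, 1, 3}.
Verification: at each break x_0, at least two indices attain the minimum of min_i(a_i + i · x_0).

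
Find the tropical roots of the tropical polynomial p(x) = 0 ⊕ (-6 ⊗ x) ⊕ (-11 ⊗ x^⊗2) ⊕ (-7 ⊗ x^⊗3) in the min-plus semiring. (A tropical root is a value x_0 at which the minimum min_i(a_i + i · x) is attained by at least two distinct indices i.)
Roots: {-4, 5, 6}

Each tropical root is a break point of the lower envelope of the lines y = a_i + i · x (there are 4 lines, with slopes 0, 1, ..., 3). Only the lines that attain the minimum somewhere contribute to roots; other lines are dominated. Here the surviving (envelope) indices are i = 3, i = 2, i = 1, i = 0.
Intersections between consecutive envelope lines give the roots: for adjacent envelope indices i < j the intersection is x = (a_i − a_j) / (j − i). Reading off the sorted break points: {-4, 5, 6}.
Verification: at each break x_0, at least two indices attain the minimum of min_i(a_i + i · x_0).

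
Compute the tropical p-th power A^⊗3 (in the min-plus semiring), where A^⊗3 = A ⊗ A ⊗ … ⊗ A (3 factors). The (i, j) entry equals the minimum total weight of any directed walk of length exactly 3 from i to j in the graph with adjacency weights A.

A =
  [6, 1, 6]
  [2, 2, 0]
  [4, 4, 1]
A^⊗3 =
  [5, 4, 2]
  [5, 5, 2]
  [6, 6, 3]

Each entry (A^⊗3)_ij equals the minimum over all length-3 walks i = v_0 → v_1 → … → v_3 = j of Σ_t A[v_t][v_{t+1}]. For example, for (i, j) = (0, 2) we minimise over 9 possible intermediate vertex sequences; the minimum is 2, attained along the walk 0 → 1 → 2 → 2.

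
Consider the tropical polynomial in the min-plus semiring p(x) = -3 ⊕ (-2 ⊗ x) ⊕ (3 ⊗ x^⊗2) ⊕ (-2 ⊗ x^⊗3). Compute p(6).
p(6) = -3

A tropical monomial a ⊗ x^⊗i evaluates to a + i · x. Evaluating each term at x = 6:
  Term 0 contributes -3 + 0 · 6 = -3
  Term 1 contributes -2 + 1 · 6 = 4
  Term 2 contributes 3 + 2 · 6 = 15
  Term 3 contributes -2 + 3 · 6 = 16
p(6) = ⊕ of these = min[-3, 4, 15, 16] = -3.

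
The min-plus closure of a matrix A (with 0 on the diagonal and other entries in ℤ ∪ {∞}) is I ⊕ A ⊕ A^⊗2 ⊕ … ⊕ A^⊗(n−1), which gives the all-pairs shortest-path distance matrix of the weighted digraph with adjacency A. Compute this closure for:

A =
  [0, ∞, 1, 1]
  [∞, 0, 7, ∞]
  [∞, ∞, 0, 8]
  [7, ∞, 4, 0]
Closure =
  [0, ∞, 1, 1]
  [22, 0, 7, 15]
  [15, ∞, 0, 8]
  [7, ∞, 4, 0]

This is the Floyd-Warshall all-pairs shortest-path computation. For each intermediate vertex k = 0, 1, …, 3, update dist[i][j] ← min(dist[i][j], dist[i][k] + dist[k][j]). The final matrix gives, for each (i, j), the minimum total weight of any directed path from i to j (possibly empty when i = j).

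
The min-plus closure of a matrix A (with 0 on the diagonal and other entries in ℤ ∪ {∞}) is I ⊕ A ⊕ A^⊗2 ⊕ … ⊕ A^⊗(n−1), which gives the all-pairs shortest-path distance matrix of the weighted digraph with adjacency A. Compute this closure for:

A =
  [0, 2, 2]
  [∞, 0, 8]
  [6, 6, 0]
Closure =
  [0, 2, 2]
  [14, 0, 8]
  [6, 6, 0]

This is the Floyd-Warshall all-pairs shortest-path computation. For each intermediate vertex k = 0, 1, …, 2, update dist[i][j] ← min(dist[i][j], dist[i][k] + dist[k][j]). The final matrix gives, for each (i, j), the minimum total weight of any directed path from i to j (possibly empty when i = j).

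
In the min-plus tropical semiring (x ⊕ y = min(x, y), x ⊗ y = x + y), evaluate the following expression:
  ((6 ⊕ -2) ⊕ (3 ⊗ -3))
((6 ⊕ -2) ⊕ (3 ⊗ -3)) = -2

Expand innermost to outermost. Recall ⊕ takes the minimum of its arguments and ⊗ takes their sum. Working out the expression ((6 ⊕ -2) ⊕ (3 ⊗ -3)) gives -2.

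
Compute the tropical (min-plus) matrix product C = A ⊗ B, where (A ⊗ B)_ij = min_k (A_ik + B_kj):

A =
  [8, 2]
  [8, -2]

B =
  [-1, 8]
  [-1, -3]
A ⊗ B =
  [1, -1]
  [-3, -5]

Apply the min-plus product entry-by-entry:
  C[0][0] = min over k of (A[0][0] + B[0][0] = 8 + -1 = 7, A[0][1] + B[1][0] = 2 + -1 = 1) = 1 (attained at k = 1)
  C[0][1] = min over k of (A[0][0] + B[0][1] = 8 + 8 = 16, A[0][1] + B[1][1] = 2 + -3 = -1) = -1 (attained at k = 1)
  C[1][0] = min over k of (A[1][0] + B[0][0] = 8 + -1 = 7, A[1][1] + B[1][0] = -2 + -1 = -3) = -3 (attained at k = 1)
  C[1][1] = min over k of (A[1][0] + B[0][1] = 8 + 8 = 16, A[1][1] + B[1][1] = -2 + -3 = -5) = -5 (attained at k = 1)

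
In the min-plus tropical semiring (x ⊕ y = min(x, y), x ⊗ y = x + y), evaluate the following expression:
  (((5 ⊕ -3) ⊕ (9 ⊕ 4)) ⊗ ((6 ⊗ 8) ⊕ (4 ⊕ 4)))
(((5 ⊕ -3) ⊕ (9 ⊕ 4)) ⊗ ((6 ⊗ 8) ⊕ (4 ⊕ 4))) = 1

Expand innermost to outermost. Recall ⊕ takes the minimum of its arguments and ⊗ takes their sum. Working out the expression (((5 ⊕ -3) ⊕ (9 ⊕ 4)) ⊗ ((6 ⊗ 8) ⊕ (4 ⊕ 4))) gives 1.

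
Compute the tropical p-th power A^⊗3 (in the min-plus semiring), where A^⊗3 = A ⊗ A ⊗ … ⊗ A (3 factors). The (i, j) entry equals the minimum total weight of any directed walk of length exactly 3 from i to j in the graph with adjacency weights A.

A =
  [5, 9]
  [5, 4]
A^⊗3 =
  [15, 17]
  [13, 12]

Each entry (A^⊗3)_ij equals the minimum over all length-3 walks i = v_0 → v_1 → … → v_3 = j of Σ_t A[v_t][v_{t+1}]. For example, for (i, j) = (0, 1) we minimise over 4 possible intermediate vertex sequences; the minimum is 17, attained along the walk 0 → 1 → 1 → 1.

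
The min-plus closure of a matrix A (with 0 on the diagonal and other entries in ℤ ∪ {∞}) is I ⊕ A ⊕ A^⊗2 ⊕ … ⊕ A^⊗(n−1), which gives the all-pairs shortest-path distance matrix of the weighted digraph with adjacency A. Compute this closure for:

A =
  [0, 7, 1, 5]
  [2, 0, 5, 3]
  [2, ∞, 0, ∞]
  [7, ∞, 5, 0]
Closure =
  [0, 7, 1, 5]
  [2, 0, 3, 3]
  [2, 9, 0, 7]
  [7, 14, 5, 0]

This is the Floyd-Warshall all-pairs shortest-path computation. For each intermediate vertex k = 0, 1, …, 3, update dist[i][j] ← min(dist[i][j], dist[i][k] + dist[k][j]). The final matrix gives, for each (i, j), the minimum total weight of any directed path from i to j (possibly empty when i = j).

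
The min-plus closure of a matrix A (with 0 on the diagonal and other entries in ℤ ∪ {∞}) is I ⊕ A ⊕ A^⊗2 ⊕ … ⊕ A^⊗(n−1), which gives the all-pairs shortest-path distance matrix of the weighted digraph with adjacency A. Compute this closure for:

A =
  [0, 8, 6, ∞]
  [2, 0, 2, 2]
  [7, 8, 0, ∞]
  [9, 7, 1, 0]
Closure =
  [0, 8, 6, 10]
  [2, 0, 2, 2]
  [7, 8, 0, 10]
  [8, 7, 1, 0]

This is the Floyd-Warshall all-pairs shortest-path computation. For each intermediate vertex k = 0, 1, …, 3, update dist[i][j] ← min(dist[i][j], dist[i][k] + dist[k][j]). The final matrix gives, for each (i, j), the minimum total weight of any directed path from i to j (possibly empty when i = j).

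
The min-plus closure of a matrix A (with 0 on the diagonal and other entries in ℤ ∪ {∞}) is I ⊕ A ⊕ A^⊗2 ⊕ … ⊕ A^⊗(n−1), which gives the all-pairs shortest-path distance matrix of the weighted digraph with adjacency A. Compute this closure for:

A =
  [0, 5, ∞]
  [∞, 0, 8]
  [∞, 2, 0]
Closure =
  [0, 5, 13]
  [∞, 0, 8]
  [∞, 2, 0]

This is the Floyd-Warshall all-pairs shortest-path computation. For each intermediate vertex k = 0, 1, …, 2, update dist[i][j] ← min(dist[i][j], dist[i][k] + dist[k][j]). The final matrix gives, for each (i, j), the minimum total weight of any directed path from i to j (possibly empty when i = j).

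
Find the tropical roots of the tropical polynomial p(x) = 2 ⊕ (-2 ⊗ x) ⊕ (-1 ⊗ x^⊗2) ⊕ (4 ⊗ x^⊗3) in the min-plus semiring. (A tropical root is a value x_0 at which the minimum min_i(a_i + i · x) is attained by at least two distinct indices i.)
Roots: {-5, -1, 4}

Each tropical root is a break point of the lower envelope of the lines y = a_i + i · x (there are 4 lines, with slopes 0, 1, ..., 3). Only the lines that attain the minimum somewhere contribute to roots; other lines are dominated. Here the surviving (envelope) indices are i = 3, i = 2, i = 1, i = 0.
Intersections between consecutive envelope lines give the roots: for adjacent envelope indices i < j the intersection is x = (a_i − a_j) / (j − i). Reading off the sorted break points: {-5, -1, 4}.
Verification: at each break x_0, at least two indices attain the minimum of min_i(a_i + i · x_0).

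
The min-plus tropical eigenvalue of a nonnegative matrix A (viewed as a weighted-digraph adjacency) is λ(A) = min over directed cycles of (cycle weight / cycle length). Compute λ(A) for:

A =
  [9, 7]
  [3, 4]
λ(A) = 4

Enumerate directed cycles and compute their means (weight / length). Sample:
  cycle 0 → 0: weight = 9, length = 1, mean = 9/1 ≈ 9.000
  cycle 1 → 1: weight = 4, length = 1, mean = 4/1 ≈ 4.000
  cycle 0 → 1 → 0: weight = 10, length = 2, mean = 10/2 ≈ 5.000
  cycle 1 → 0 → 1: weight = 10, length = 2, mean = 10/2 ≈ 5.000
Minimum mean = 4.000, attained e.g. along the cycle 1 → 1 with weight 4 and length 1. So λ(A) = 4/1 = 4.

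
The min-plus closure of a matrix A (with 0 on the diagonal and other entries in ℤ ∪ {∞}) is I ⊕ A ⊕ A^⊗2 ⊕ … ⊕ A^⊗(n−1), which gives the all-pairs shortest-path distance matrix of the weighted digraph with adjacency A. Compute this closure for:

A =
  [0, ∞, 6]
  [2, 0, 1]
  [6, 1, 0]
Closure =
  [0, 7, 6]
  [2, 0, 1]
  [3, 1, 0]

This is the Floyd-Warshall all-pairs shortest-path computation. For each intermediate vertex k = 0, 1, …, 2, update dist[i][j] ← min(dist[i][j], dist[i][k] + dist[k][j]). The final matrix gives, for each (i, j), the minimum total weight of any directed path from i to j (possibly empty when i = j).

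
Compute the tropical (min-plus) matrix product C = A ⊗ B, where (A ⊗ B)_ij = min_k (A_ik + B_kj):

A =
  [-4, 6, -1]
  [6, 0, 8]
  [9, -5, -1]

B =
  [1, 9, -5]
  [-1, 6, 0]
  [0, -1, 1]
A ⊗ B =
  [-3, -2, -9]
  [-1, 6, 0]
  [-6, -2, -5]

Apply the min-plus product entry-by-entry:
  C[0][0] = min over k of (A[0][0] + B[0][0] = -4 + 1 = -3, A[0][1] + B[1][0] = 6 + -1 = 5, A[0][2] + B[2][0] = -1 + 0 = -1) = -3 (attained at k = 0)
  C[0][1] = min over k of (A[0][0] + B[0][1] = -4 + 9 = 5, A[0][1] + B[1][1] = 6 + 6 = 12, A[0][2] + B[2][1] = -1 + -1 = -2) = -2 (attained at k = 2)
  C[0][2] = min over k of (A[0][0] + B[0][2] = -4 + -5 = -9, A[0][1] + B[1][2] = 6 + 0 = 6, A[0][2] + B[2][2] = -1 + 1 = 0) = -9 (attained at k = 0)
  C[1][0] = min over k of (A[1][0] + B[0][0] = 6 + 1 = 7, A[1][1] + B[1][0] = 0 + -1 = -1, A[1][2] + B[2][0] = 8 + 0 = 8) = -1 (attained at k = 1)
  C[1][1] = min over k of (A[1][0] + B[0][1] = 6 + 9 = 15, A[1][1] + B[1][1] = 0 + 6 = 6, A[1][2] + B[2][1] = 8 + -1 = 7) = 6 (attained at k = 1)
  C[1][2] = min over k of (A[1][0] + B[0][2] = 6 + -5 = 1, A[1][1] + B[1][2] = 0 + 0 = 0, A[1][2] + B[2][2] = 8 + 1 = 9) = 0 (attained at k = 1)
  C[2][0] = min over k of (A[2][0] + B[0][0] = 9 + 1 = 10, A[2][1] + B[1][0] = -5 + -1 = -6, A[2][2] + B[2][0] = -1 + 0 = -1) = -6 (attained at k = 1)
  C[2][1] = min over k of (A[2][0] + B[0][1] = 9 + 9 = 18, A[2][1] + B[1][1] = -5 + 6 = 1, A[2][2] + B[2][1] = -1 + -1 = -2) = -2 (attained at k = 2)
  C[2][2] = min over k of (A[2][0] + B[0][2] = 9 + -5 = 4, A[2][1] + B[1][2] = -5 + 0 = -5, A[2][2] + B[2][2] = -1 + 1 = 0) = -5 (attained at k = 1)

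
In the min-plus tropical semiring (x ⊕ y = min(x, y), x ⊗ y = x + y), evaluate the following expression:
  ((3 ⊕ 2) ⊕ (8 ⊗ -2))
((3 ⊕ 2) ⊕ (8 ⊗ -2)) = 2

Expand innermost to outermost. Recall ⊕ takes the minimum of its arguments and ⊗ takes their sum. Working out the expression ((3 ⊕ 2) ⊕ (8 ⊗ -2)) gives 2.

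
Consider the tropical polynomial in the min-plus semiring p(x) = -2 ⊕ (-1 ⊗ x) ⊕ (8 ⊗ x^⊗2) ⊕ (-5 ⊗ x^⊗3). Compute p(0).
p(0) = -5

A tropical monomial a ⊗ x^⊗i evaluates to a + i · x. Evaluating each term at x = 0:
  Term 0 contributes -2 + 0 · 0 = -2
  Term 1 contributes -1 + 1 · 0 = -1
  Term 2 contributes 8 + 2 · 0 = 8
  Term 3 contributes -5 + 3 · 0 = -5
p(0) = ⊕ of these = min[-2, -1, 8, -5] = -5.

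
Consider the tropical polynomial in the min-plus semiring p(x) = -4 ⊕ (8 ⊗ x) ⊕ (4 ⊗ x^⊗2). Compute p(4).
p(4) = -4

A tropical monomial a ⊗ x^⊗i evaluates to a + i · x. Evaluating each term at x = 4:
  Term 0 contributes -4 + 0 · 4 = -4
  Term 1 contributes 8 + 1 · 4 = 12
  Term 2 contributes 4 + 2 · 4 = 12
p(4) = ⊕ of these = min[-4, 12, 12] = -4.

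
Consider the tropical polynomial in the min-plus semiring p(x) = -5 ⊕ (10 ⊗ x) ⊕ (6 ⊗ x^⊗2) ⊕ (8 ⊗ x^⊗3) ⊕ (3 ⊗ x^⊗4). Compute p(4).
p(4) = -5

A tropical monomial a ⊗ x^⊗i evaluates to a + i · x. Evaluating each term at x = 4:
  Term 0 contributes -5 + 0 · 4 = -5
  Term 1 contributes 10 + 1 · 4 = 14
  Term 2 contributes 6 + 2 · 4 = 14
  Term 3 contributes 8 + 3 · 4 = 20
  Term 4 contributes 3 + 4 · 4 = 19
p(4) = ⊕ of these = min[-5, 14, 14, 20, 19] = -5.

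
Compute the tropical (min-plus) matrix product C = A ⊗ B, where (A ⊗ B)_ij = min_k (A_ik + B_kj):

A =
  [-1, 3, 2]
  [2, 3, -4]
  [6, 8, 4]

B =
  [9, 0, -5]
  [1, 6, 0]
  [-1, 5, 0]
A ⊗ B =
  [1, -1, -6]
  [-5, 1, -4]
  [3, 6, 1]

Apply the min-plus product entry-by-entry:
  C[0][0] = min over k of (A[0][0] + B[0][0] = -1 + 9 = 8, A[0][1] + B[1][0] = 3 + 1 = 4, A[0][2] + B[2][0] = 2 + -1 = 1) = 1 (attained at k = 2)
  C[0][1] = min over k of (A[0][0] + B[0][1] = -1 + 0 = -1, A[0][1] + B[1][1] = 3 + 6 = 9, A[0][2] + B[2][1] = 2 + 5 = 7) = -1 (attained at k = 0)
  C[0][2] = min over k of (A[0][0] + B[0][2] = -1 + -5 = -6, A[0][1] + B[1][2] = 3 + 0 = 3, A[0][2] + B[2][2] = 2 + 0 = 2) = -6 (attained at k = 0)
  C[1][0] = min over k of (A[1][0] + B[0][0] = 2 + 9 = 11, A[1][1] + B[1][0] = 3 + 1 = 4, A[1][2] + B[2][0] = -4 + -1 = -5) = -5 (attained at k = 2)
  C[1][1] = min over k of (A[1][0] + B[0][1] = 2 + 0 = 2, A[1][1] + B[1][1] = 3 + 6 = 9, A[1][2] + B[2][1] = -4 + 5 = 1) = 1 (attained at k = 2)
  C[1][2] = min over k of (A[1][0] + B[0][2] = 2 + -5 = -3, A[1][1] + B[1][2] = 3 + 0 = 3, A[1][2] + B[2][2] = -4 + 0 = -4) = -4 (attained at k = 2)
  C[2][0] = min over k of (A[2][0] + B[0][0] = 6 + 9 = 15, A[2][1] + B[1][0] = 8 + 1 = 9, A[2][2] + B[2][0] = 4 + -1 = 3) = 3 (attained at k = 2)
  C[2][1] = min over k of (A[2][0] + B[0][1] = 6 + 0 = 6, A[2][1] + B[1][1] = 8 + 6 = 14, A[2][2] + B[2][1] = 4 + 5 = 9) = 6 (attained at k = 0)
  C[2][2] = min over k of (A[2][0] + B[0][2] = 6 + -5 = 1, A[2][1] + B[1][2] = 8 + 0 = 8, A[2][2] + B[2][2] = 4 + 0 = 4) = 1 (attained at k = 0)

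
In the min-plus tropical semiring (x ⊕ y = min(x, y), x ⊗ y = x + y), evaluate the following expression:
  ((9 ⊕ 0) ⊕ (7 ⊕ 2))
((9 ⊕ 0) ⊕ (7 ⊕ 2)) = 0

Expand innermost to outermost. Recall ⊕ takes the minimum of its arguments and ⊗ takes their sum. Working out the expression ((9 ⊕ 0) ⊕ (7 ⊕ 2)) gives 0.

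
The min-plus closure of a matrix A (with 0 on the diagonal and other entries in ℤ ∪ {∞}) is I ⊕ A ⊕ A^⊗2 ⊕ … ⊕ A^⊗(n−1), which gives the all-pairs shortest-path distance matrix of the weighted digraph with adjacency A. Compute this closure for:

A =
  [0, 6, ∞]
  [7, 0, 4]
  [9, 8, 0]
Closure =
  [0, 6, 10]
  [7, 0, 4]
  [9, 8, 0]

This is the Floyd-Warshall all-pairs shortest-path computation. For each intermediate vertex k = 0, 1, …, 2, update dist[i][j] ← min(dist[i][j], dist[i][k] + dist[k][j]). The final matrix gives, for each (i, j), the minimum total weight of any directed path from i to j (possibly empty when i = j).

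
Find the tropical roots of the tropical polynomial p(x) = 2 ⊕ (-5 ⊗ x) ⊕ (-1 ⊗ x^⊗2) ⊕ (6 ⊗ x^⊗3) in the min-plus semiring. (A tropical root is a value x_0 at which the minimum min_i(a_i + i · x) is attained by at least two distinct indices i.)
Roots: {-7, -4, 7}

Each tropical root is a break point of the lower envelope of the lines y = a_i + i · x (there are 4 lines, with slopes 0, 1, ..., 3). Only the lines that attain the minimum somewhere contribute to roots; other lines are dominated. Here the surviving (envelope) indices are i = 3, i = 2, i = 1, i = 0.
Intersections between consecutive envelope lines give the roots: for adjacent envelope indices i < j the intersection is x = (a_i − a_j) / (j − i). Reading off the sorted break points: {-7, -4, 7}.
Verification: at each break x_0, at least two indices attain the minimum of min_i(a_i + i · x_0).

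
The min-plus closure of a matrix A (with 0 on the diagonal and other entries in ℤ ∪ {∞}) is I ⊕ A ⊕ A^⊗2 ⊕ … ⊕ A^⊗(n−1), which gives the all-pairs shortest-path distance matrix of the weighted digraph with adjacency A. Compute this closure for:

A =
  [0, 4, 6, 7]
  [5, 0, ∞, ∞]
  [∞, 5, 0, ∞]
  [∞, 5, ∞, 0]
Closure =
  [0, 4, 6, 7]
  [5, 0, 11, 12]
  [10, 5, 0, 17]
  [10, 5, 16, 0]

This is the Floyd-Warshall all-pairs shortest-path computation. For each intermediate vertex k = 0, 1, …, 3, update dist[i][j] ← min(dist[i][j], dist[i][k] + dist[k][j]). The final matrix gives, for each (i, j), the minimum total weight of any directed path from i to j (possibly empty when i = j).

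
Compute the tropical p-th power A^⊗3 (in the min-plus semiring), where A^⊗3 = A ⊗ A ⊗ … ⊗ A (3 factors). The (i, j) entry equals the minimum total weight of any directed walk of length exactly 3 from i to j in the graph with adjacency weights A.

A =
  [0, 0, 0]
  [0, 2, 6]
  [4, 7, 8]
A^⊗3 =
  [0, 0, 0]
  [0, 0, 0]
  [4, 4, 4]

Each entry (A^⊗3)_ij equals the minimum over all length-3 walks i = v_0 → v_1 → … → v_3 = j of Σ_t A[v_t][v_{t+1}]. For example, for (i, j) = (0, 2) we minimise over 9 possible intermediate vertex sequences; the minimum is 0, attained along the walk 0 → 0 → 0 → 2.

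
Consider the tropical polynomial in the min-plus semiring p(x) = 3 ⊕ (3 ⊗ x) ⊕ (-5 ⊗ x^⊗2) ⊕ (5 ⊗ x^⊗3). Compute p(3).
p(3) = 1

A tropical monomial a ⊗ x^⊗i evaluates to a + i · x. Evaluating each term at x = 3:
  Term 0 contributes 3 + 0 · 3 = 3
  Term 1 contributes 3 + 1 · 3 = 6
  Term 2 contributes -5 + 2 · 3 = 1
  Term 3 contributes 5 + 3 · 3 = 14
p(3) = ⊕ of these = min[3, 6, 1, 14] = 1.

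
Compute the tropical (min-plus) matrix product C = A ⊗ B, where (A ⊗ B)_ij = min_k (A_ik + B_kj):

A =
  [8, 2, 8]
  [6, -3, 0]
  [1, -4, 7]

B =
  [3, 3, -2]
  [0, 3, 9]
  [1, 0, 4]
A ⊗ B =
  [2, 5, 6]
  [-3, 0, 4]
  [-4, -1, -1]

Apply the min-plus product entry-by-entry:
  C[0][0] = min over k of (A[0][0] + B[0][0] = 8 + 3 = 11, A[0][1] + B[1][0] = 2 + 0 = 2, A[0][2] + B[2][0] = 8 + 1 = 9) = 2 (attained at k = 1)
  C[0][1] = min over k of (A[0][0] + B[0][1] = 8 + 3 = 11, A[0][1] + B[1][1] = 2 + 3 = 5, A[0][2] + B[2][1] = 8 + 0 = 8) = 5 (attained at k = 1)
  C[0][2] = min over k of (A[0][0] + B[0][2] = 8 + -2 = 6, A[0][1] + B[1][2] = 2 + 9 = 11, A[0][2] + B[2][2] = 8 + 4 = 12) = 6 (attained at k = 0)
  C[1][0] = min over k of (A[1][0] + B[0][0] = 6 + 3 = 9, A[1][1] + B[1][0] = -3 + 0 = -3, A[1][2] + B[2][0] = 0 + 1 = 1) = -3 (attained at k = 1)
  C[1][1] = min over k of (A[1][0] + B[0][1] = 6 + 3 = 9, A[1][1] + B[1][1] = -3 + 3 = 0, A[1][2] + B[2][1] = 0 + 0 = 0) = 0 (attained at k = 1)
  C[1][2] = min over k of (A[1][0] + B[0][2] = 6 + -2 = 4, A[1][1] + B[1][2] = -3 + 9 = 6, A[1][2] + B[2][2] = 0 + 4 = 4) = 4 (attained at k = 0)
  C[2][0] = min over k of (A[2][0] + B[0][0] = 1 + 3 = 4, A[2][1] + B[1][0] = -4 + 0 = -4, A[2][2] + B[2][0] = 7 + 1 = 8) = -4 (attained at k = 1)
  C[2][1] = min over k of (A[2][0] + B[0][1] = 1 + 3 = 4, A[2][1] + B[1][1] = -4 + 3 = -1, A[2][2] + B[2][1] = 7 + 0 = 7) = -1 (attained at k = 1)
  C[2][2] = min over k of (A[2][0] + B[0][2] = 1 + -2 = -1, A[2][1] + B[1][2] = -4 + 9 = 5, A[2][2] + B[2][2] = 7 + 4 = 11) = -1 (attained at k = 0)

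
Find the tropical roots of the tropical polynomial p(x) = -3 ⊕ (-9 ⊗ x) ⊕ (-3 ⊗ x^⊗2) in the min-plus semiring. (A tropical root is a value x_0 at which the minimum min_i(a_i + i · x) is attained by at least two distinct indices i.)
Roots: {-6, 6}

Each tropical root is a break point of the lower envelope of the lines y = a_i + i · x (there are 3 lines, with slopes 0, 1, ..., 2). Only the lines that attain the minimum somewhere contribute to roots; other lines are dominated. Here the surviving (envelope) indices are i = 2, i = 1, i = 0.
Intersections between consecutive envelope lines give the roots: for adjacent envelope indices i < j the intersection is x = (a_i − a_j) / (j − i). Reading off the sorted break points: {-6, 6}.
Verification: at each break x_0, at least two indices attain the minimum of min_i(a_i + i · x_0).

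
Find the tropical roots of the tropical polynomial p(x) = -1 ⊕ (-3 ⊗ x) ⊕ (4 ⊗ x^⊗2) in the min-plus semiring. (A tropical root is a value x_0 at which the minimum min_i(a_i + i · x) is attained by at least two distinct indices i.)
Roots: {-7, 2}

Each tropical root is a break point of the lower envelope of the lines y = a_i + i · x (there are 3 lines, with slopes 0, 1, ..., 2). Only the lines that attain the minimum somewhere contribute to roots; other lines are dominated. Here the surviving (envelope) indices are i = 2, i = 1, i = 0.
Intersections between consecutive envelope lines give the roots: for adjacent envelope indices i < j the intersection is x = (a_i − a_j) / (j − i). Reading off the sorted break points: {-7, 2}.
Verification: at each break x_0, at least two indices attain the minimum of min_i(a_i + i · x_0).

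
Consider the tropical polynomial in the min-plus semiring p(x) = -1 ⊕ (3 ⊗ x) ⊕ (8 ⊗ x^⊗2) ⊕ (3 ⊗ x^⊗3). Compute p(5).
p(5) = -1

A tropical monomial a ⊗ x^⊗i evaluates to a + i · x. Evaluating each term at x = 5:
  Term 0 contributes -1 + 0 · 5 = -1
  Term 1 contributes 3 + 1 · 5 = 8
  Term 2 contributes 8 + 2 · 5 = 18
  Term 3 contributes 3 + 3 · 5 = 18
p(5) = ⊕ of these = min[-1, 8, 18, 18] = -1.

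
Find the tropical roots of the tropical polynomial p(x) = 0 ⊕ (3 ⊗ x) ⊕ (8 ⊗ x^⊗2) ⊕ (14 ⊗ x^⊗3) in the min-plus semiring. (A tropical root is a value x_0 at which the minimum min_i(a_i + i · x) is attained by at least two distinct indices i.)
Roots: {-6, -5, -3}

Each tropical root is a break point of the lower envelope of the lines y = a_i + i · x (there are 4 lines, with slopes 0, 1, ..., 3). Only the lines that attain the minimum somewhere contribute to roots; other lines are dominated. Here the surviving (envelope) indices are i = 3, i = 2, i = 1, i = 0.
Intersections between consecutive envelope lines give the roots: for adjacent envelope indices i < j the intersection is x = (a_i − a_j) / (j − i). Reading off the sorted break points: {-6, -5, -3}.
Verification: at each break x_0, at least two indices attain the minimum of min_i(a_i + i · x_0).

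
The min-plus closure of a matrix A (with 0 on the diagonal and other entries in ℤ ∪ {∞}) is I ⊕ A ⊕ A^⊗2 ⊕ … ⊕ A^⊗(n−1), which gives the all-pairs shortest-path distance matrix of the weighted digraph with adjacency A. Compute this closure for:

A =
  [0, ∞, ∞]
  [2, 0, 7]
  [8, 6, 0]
Closure =
  [0, ∞, ∞]
  [2, 0, 7]
  [8, 6, 0]

This is the Floyd-Warshall all-pairs shortest-path computation. For each intermediate vertex k = 0, 1, …, 2, update dist[i][j] ← min(dist[i][j], dist[i][k] + dist[k][j]). The final matrix gives, for each (i, j), the minimum total weight of any directed path from i to j (possibly empty when i = j).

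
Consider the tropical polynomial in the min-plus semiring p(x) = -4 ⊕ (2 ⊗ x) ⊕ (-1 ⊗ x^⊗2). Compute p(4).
p(4) = -4

A tropical monomial a ⊗ x^⊗i evaluates to a + i · x. Evaluating each term at x = 4:
  Term 0 contributes -4 + 0 · 4 = -4
  Term 1 contributes 2 + 1 · 4 = 6
  Term 2 contributes -1 + 2 · 4 = 7
p(4) = ⊕ of these = min[-4, 6, 7] = -4.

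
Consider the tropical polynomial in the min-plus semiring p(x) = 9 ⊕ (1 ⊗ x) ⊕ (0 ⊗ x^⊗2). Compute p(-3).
p(-3) = -6

A tropical monomial a ⊗ x^⊗i evaluates to a + i · x. Evaluating each term at x = -3:
  Term 0 contributes 9 + 0 · -3 = 9
  Term 1 contributes 1 + 1 · -3 = -2
  Term 2 contributes 0 + 2 · -3 = -6
p(-3) = ⊕ of these = min[9, -2, -6] = -6.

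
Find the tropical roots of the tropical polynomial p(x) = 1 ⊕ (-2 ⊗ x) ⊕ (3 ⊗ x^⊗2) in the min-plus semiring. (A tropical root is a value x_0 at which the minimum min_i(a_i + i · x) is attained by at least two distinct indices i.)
Roots: {-5, 3}

Each tropical root is a break point of the lower envelope of the lines y = a_i + i · x (there are 3 lines, with slopes 0, 1, ..., 2). Only the lines that attain the minimum somewhere contribute to roots; other lines are dominated. Here the surviving (envelope) indices are i = 2, i = 1, i = 0.
Intersections between consecutive envelope lines give the roots: for adjacent envelope indices i < j the intersection is x = (a_i − a_j) / (j − i). Reading off the sorted break points: {-5, 3}.
Verification: at each break x_0, at least two indices attain the minimum of min_i(a_i + i · x_0).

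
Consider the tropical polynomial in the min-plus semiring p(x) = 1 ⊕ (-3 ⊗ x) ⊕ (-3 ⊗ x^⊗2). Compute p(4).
p(4) = 1

A tropical monomial a ⊗ x^⊗i evaluates to a + i · x. Evaluating each term at x = 4:
  Term 0 contributes 1 + 0 · 4 = 1
  Term 1 contributes -3 + 1 · 4 = 1
  Term 2 contributes -3 + 2 · 4 = 5
p(4) = ⊕ of these = min[1, 1, 5] = 1.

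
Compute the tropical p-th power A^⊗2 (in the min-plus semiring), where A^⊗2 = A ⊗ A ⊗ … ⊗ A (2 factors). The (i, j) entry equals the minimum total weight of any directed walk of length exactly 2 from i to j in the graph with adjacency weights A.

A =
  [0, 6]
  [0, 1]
A^⊗2 =
  [0, 6]
  [0, 2]

Each entry (A^⊗2)_ij equals the minimum over all length-2 walks i = v_0 → v_1 → … → v_2 = j of Σ_t A[v_t][v_{t+1}]. For example, for (i, j) = (0, 1) we minimise over 2 possible intermediate vertex sequences; the minimum is 6, attained along the walk 0 → 0 → 1.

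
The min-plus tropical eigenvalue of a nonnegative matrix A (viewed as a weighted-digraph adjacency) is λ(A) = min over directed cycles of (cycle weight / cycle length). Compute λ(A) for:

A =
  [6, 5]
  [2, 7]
λ(A) = 7/2

Enumerate directed cycles and compute their means (weight / length). Sample:
  cycle 0 → 0: weight = 6, length = 1, mean = 6/1 ≈ 6.000
  cycle 1 → 1: weight = 7, length = 1, mean = 7/1 ≈ 7.000
  cycle 0 → 1 → 0: weight = 7, length = 2, mean = 7/2 ≈ 3.500
  cycle 1 → 0 → 1: weight = 7, length = 2, mean = 7/2 ≈ 3.500
Minimum mean = 3.500, attained e.g. along the cycle 0 → 1 → 0 with weight 7 and length 2. So λ(A) = 7/2 = 7/2.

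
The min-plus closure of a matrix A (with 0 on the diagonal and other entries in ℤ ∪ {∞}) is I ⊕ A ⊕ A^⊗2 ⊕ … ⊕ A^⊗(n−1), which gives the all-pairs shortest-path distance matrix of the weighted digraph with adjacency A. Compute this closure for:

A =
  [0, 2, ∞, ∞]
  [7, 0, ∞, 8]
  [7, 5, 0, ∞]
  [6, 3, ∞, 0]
Closure =
  [0, 2, ∞, 10]
  [7, 0, ∞, 8]
  [7, 5, 0, 13]
  [6, 3, ∞, 0]

This is the Floyd-Warshall all-pairs shortest-path computation. For each intermediate vertex k = 0, 1, …, 3, update dist[i][j] ← min(dist[i][j], dist[i][k] + dist[k][j]). The final matrix gives, for each (i, j), the minimum total weight of any directed path from i to j (possibly empty when i = j).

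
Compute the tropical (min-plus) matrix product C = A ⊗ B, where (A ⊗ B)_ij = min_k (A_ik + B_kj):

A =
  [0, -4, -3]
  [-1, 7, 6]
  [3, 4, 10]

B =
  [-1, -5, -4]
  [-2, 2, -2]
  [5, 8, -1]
A ⊗ B =
  [-6, -5, -6]
  [-2, -6, -5]
  [2, -2, -1]

Apply the min-plus product entry-by-entry:
  C[0][0] = min over k of (A[0][0] + B[0][0] = 0 + -1 = -1, A[0][1] + B[1][0] = -4 + -2 = -6, A[0][2] + B[2][0] = -3 + 5 = 2) = -6 (attained at k = 1)
  C[0][1] = min over k of (A[0][0] + B[0][1] = 0 + -5 = -5, A[0][1] + B[1][1] = -4 + 2 = -2, A[0][2] + B[2][1] = -3 + 8 = 5) = -5 (attained at k = 0)
  C[0][2] = min over k of (A[0][0] + B[0][2] = 0 + -4 = -4, A[0][1] + B[1][2] = -4 + -2 = -6, A[0][2] + B[2][2] = -3 + -1 = -4) = -6 (attained at k = 1)
  C[1][0] = min over k of (A[1][0] + B[0][0] = -1 + -1 = -2, A[1][1] + B[1][0] = 7 + -2 = 5, A[1][2] + B[2][0] = 6 + 5 = 11) = -2 (attained at k = 0)
  C[1][1] = min over k of (A[1][0] + B[0][1] = -1 + -5 = -6, A[1][1] + B[1][1] = 7 + 2 = 9, A[1][2] + B[2][1] = 6 + 8 = 14) = -6 (attained at k = 0)
  C[1][2] = min over k of (A[1][0] + B[0][2] = -1 + -4 = -5, A[1][1] + B[1][2] = 7 + -2 = 5, A[1][2] + B[2][2] = 6 + -1 = 5) = -5 (attained at k = 0)
  C[2][0] = min over k of (A[2][0] + B[0][0] = 3 + -1 = 2, A[2][1] + B[1][0] = 4 + -2 = 2, A[2][2] + B[2][0] = 10 + 5 = 15) = 2 (attained at k = 0)
  C[2][1] = min over k of (A[2][0] + B[0][1] = 3 + -5 = -2, A[2][1] + B[1][1] = 4 + 2 = 6, A[2][2] + B[2][1] = 10 + 8 = 18) = -2 (attained at k = 0)
  C[2][2] = min over k of (A[2][0] + B[0][2] = 3 + -4 = -1, A[2][1] + B[1][2] = 4 + -2 = 2, A[2][2] + B[2][2] = 10 + -1 = 9) = -1 (attained at k = 0)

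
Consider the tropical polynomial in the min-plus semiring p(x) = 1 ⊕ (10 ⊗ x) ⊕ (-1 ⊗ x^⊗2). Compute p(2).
p(2) = 1

A tropical monomial a ⊗ x^⊗i evaluates to a + i · x. Evaluating each term at x = 2:
  Term 0 contributes 1 + 0 · 2 = 1
  Term 1 contributes 10 + 1 · 2 = 12
  Term 2 contributes -1 + 2 · 2 = 3
p(2) = ⊕ of these = min[1, 12, 3] = 1.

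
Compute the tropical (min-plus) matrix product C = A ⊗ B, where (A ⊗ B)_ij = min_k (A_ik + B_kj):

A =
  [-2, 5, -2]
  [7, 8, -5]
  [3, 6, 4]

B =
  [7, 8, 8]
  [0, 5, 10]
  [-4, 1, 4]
A ⊗ B =
  [-6, -1, 2]
  [-9, -4, -1]
  [0, 5, 8]

Apply the min-plus product entry-by-entry:
  C[0][0] = min over k of (A[0][0] + B[0][0] = -2 + 7 = 5, A[0][1] + B[1][0] = 5 + 0 = 5, A[0][2] + B[2][0] = -2 + -4 = -6) = -6 (attained at k = 2)
  C[0][1] = min over k of (A[0][0] + B[0][1] = -2 + 8 = 6, A[0][1] + B[1][1] = 5 + 5 = 10, A[0][2] + B[2][1] = -2 + 1 = -1) = -1 (attained at k = 2)
  C[0][2] = min over k of (A[0][0] + B[0][2] = -2 + 8 = 6, A[0][1] + B[1][2] = 5 + 10 = 15, A[0][2] + B[2][2] = -2 + 4 = 2) = 2 (attained at k = 2)
  C[1][0] = min over k of (A[1][0] + B[0][0] = 7 + 7 = 14, A[1][1] + B[1][0] = 8 + 0 = 8, A[1][2] + B[2][0] = -5 + -4 = -9) = -9 (attained at k = 2)
  C[1][1] = min over k of (A[1][0] + B[0][1] = 7 + 8 = 15, A[1][1] + B[1][1] = 8 + 5 = 13, A[1][2] + B[2][1] = -5 + 1 = -4) = -4 (attained at k = 2)
  C[1][2] = min over k of (A[1][0] + B[0][2] = 7 + 8 = 15, A[1][1] + B[1][2] = 8 + 10 = 18, A[1][2] + B[2][2] = -5 + 4 = -1) = -1 (attained at k = 2)
  C[2][0] = min over k of (A[2][0] + B[0][0] = 3 + 7 = 10, A[2][1] + B[1][0] = 6 + 0 = 6, A[2][2] + B[2][0] = 4 + -4 = 0) = 0 (attained at k = 2)
  C[2][1] = min over k of (A[2][0] + B[0][1] = 3 + 8 = 11, A[2][1] + B[1][1] = 6 + 5 = 11, A[2][2] + B[2][1] = 4 + 1 = 5) = 5 (attained at k = 2)
  C[2][2] = min over k of (A[2][0] + B[0][2] = 3 + 8 = 11, A[2][1] + B[1][2] = 6 + 10 = 16, A[2][2] + B[2][2] = 4 + 4 = 8) = 8 (attained at k = 2)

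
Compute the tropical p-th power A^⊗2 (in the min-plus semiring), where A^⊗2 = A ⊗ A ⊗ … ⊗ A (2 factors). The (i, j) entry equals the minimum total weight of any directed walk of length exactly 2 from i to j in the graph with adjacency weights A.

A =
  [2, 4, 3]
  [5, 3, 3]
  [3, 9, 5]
A^⊗2 =
  [4, 6, 5]
  [6, 6, 6]
  [5, 7, 6]

Each entry (A^⊗2)_ij equals the minimum over all length-2 walks i = v_0 → v_1 → … → v_2 = j of Σ_t A[v_t][v_{t+1}]. For example, for (i, j) = (0, 2) we minimise over 3 possible intermediate vertex sequences; the minimum is 5, attained along the walk 0 → 0 → 2.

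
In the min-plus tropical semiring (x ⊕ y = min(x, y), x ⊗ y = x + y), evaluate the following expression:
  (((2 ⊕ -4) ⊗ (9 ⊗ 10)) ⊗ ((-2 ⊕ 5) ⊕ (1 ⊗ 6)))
(((2 ⊕ -4) ⊗ (9 ⊗ 10)) ⊗ ((-2 ⊕ 5) ⊕ (1 ⊗ 6))) = 13

Expand innermost to outermost. Recall ⊕ takes the minimum of its arguments and ⊗ takes their sum. Working out the expression (((2 ⊕ -4) ⊗ (9 ⊗ 10)) ⊗ ((-2 ⊕ 5) ⊕ (1 ⊗ 6))) gives 13.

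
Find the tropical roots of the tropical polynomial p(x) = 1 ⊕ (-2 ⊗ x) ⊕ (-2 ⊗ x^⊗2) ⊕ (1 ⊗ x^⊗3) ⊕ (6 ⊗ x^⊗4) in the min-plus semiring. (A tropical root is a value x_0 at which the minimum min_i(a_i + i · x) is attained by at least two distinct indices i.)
Roots: {-5, -3, 0, 3}

Each tropical root is a break point of the lower envelope of the lines y = a_i + i · x (there are 5 lines, with slopes 0, 1, ..., 4). Only the lines that attain the minimum somewhere contribute to roots; other lines are dominated. Here the surviving (envelope) indices are i = 4, i = 3, i = 2, i = 1, i = 0.
Intersections between consecutive envelope lines give the roots: for adjacent envelope indices i < j the intersection is x = (a_i − a_j) / (j − i). Reading off the sorted break points: {-5, -3, 0, 3}.
Verification: at each break x_0, at least two indices attain the minimum of min_i(a_i + i · x_0).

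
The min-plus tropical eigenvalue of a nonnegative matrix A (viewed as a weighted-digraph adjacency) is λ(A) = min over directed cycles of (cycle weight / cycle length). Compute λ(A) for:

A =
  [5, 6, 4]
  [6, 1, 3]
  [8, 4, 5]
λ(A) = 1

Enumerate directed cycles and compute their means (weight / length). Sample:
  cycle 0 → 0: weight = 5, length = 1, mean = 5/1 ≈ 5.000
  cycle 1 → 1: weight = 1, length = 1, mean = 1/1 ≈ 1.000
  cycle 2 → 2: weight = 5, length = 1, mean = 5/1 ≈ 5.000
  cycle 0 → 1 → 0: weight = 12, length = 2, mean = 12/2 ≈ 6.000
  cycle 0 → 2 → 0: weight = 12, length = 2, mean = 12/2 ≈ 6.000
  cycle 1 → 0 → 1: weight = 12, length = 2, mean = 12/2 ≈ 6.000
Minimum mean = 1.000, attained e.g. along the cycle 1 → 1 with weight 1 and length 1. So λ(A) = 1/1 = 1.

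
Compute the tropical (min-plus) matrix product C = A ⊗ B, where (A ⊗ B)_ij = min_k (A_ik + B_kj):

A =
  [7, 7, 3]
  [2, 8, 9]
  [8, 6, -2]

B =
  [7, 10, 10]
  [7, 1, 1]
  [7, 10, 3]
A ⊗ B =
  [10, 8, 6]
  [9, 9, 9]
  [5, 7, 1]

Apply the min-plus product entry-by-entry:
  C[0][0] = min over k of (A[0][0] + B[0][0] = 7 + 7 = 14, A[0][1] + B[1][0] = 7 + 7 = 14, A[0][2] + B[2][0] = 3 + 7 = 10) = 10 (attained at k = 2)
  C[0][1] = min over k of (A[0][0] + B[0][1] = 7 + 10 = 17, A[0][1] + B[1][1] = 7 + 1 = 8, A[0][2] + B[2][1] = 3 + 10 = 13) = 8 (attained at k = 1)
  C[0][2] = min over k of (A[0][0] + B[0][2] = 7 + 10 = 17, A[0][1] + B[1][2] = 7 + 1 = 8, A[0][2] + B[2][2] = 3 + 3 = 6) = 6 (attained at k = 2)
  C[1][0] = min over k of (A[1][0] + B[0][0] = 2 + 7 = 9, A[1][1] + B[1][0] = 8 + 7 = 15, A[1][2] + B[2][0] = 9 + 7 = 16) = 9 (attained at k = 0)
  C[1][1] = min over k of (A[1][0] + B[0][1] = 2 + 10 = 12, A[1][1] + B[1][1] = 8 + 1 = 9, A[1][2] + B[2][1] = 9 + 10 = 19) = 9 (attained at k = 1)
  C[1][2] = min over k of (A[1][0] + B[0][2] = 2 + 10 = 12, A[1][1] + B[1][2] = 8 + 1 = 9, A[1][2] + B[2][2] = 9 + 3 = 12) = 9 (attained at k = 1)
  C[2][0] = min over k of (A[2][0] + B[0][0] = 8 + 7 = 15, A[2][1] + B[1][0] = 6 + 7 = 13, A[2][2] + B[2][0] = -2 + 7 = 5) = 5 (attained at k = 2)
  C[2][1] = min over k of (A[2][0] + B[0][1] = 8 + 10 = 18, A[2][1] + B[1][1] = 6 + 1 = 7, A[2][2] + B[2][1] = -2 + 10 = 8) = 7 (attained at k = 1)
  C[2][2] = min over k of (A[2][0] + B[0][2] = 8 + 10 = 18, A[2][1] + B[1][2] = 6 + 1 = 7, A[2][2] + B[2][2] = -2 + 3 = 1) = 1 (attained at k = 2)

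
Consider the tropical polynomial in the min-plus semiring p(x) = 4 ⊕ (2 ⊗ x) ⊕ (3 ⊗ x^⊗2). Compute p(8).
p(8) = 4

A tropical monomial a ⊗ x^⊗i evaluates to a + i · x. Evaluating each term at x = 8:
  Term 0 contributes 4 + 0 · 8 = 4
  Term 1 contributes 2 + 1 · 8 = 10
  Term 2 contributes 3 + 2 · 8 = 19
p(8) = ⊕ of these = min[4, 10, 19] = 4.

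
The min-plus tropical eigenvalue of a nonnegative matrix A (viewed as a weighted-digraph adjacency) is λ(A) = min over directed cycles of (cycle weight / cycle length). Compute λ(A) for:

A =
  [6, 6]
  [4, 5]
λ(A) = 5

Enumerate directed cycles and compute their means (weight / length). Sample:
  cycle 0 → 0: weight = 6, length = 1, mean = 6/1 ≈ 6.000
  cycle 1 → 1: weight = 5, length = 1, mean = 5/1 ≈ 5.000
  cycle 0 → 1 → 0: weight = 10, length = 2, mean = 10/2 ≈ 5.000
  cycle 1 → 0 → 1: weight = 10, length = 2, mean = 10/2 ≈ 5.000
Minimum mean = 5.000, attained e.g. along the cycle 1 → 1 with weight 5 and length 1. So λ(A) = 5/1 = 5.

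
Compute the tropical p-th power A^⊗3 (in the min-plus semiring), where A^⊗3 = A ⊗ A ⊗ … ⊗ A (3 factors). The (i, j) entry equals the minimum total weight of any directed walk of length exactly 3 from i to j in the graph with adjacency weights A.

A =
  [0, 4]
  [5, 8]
A^⊗3 =
  [0, 4]
  [5, 9]

Each entry (A^⊗3)_ij equals the minimum over all length-3 walks i = v_0 → v_1 → … → v_3 = j of Σ_t A[v_t][v_{t+1}]. For example, for (i, j) = (0, 1) we minimise over 4 possible intermediate vertex sequences; the minimum is 4, attained along the walk 0 → 0 → 0 → 1.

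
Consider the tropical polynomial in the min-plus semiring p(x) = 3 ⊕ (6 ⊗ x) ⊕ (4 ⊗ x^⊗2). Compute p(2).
p(2) = 3

A tropical monomial a ⊗ x^⊗i evaluates to a + i · x. Evaluating each term at x = 2:
  Term 0 contributes 3 + 0 · 2 = 3
  Term 1 contributes 6 + 1 · 2 = 8
  Term 2 contributes 4 + 2 · 2 = 8
p(2) = ⊕ of these = min[3, 8, 8] = 3.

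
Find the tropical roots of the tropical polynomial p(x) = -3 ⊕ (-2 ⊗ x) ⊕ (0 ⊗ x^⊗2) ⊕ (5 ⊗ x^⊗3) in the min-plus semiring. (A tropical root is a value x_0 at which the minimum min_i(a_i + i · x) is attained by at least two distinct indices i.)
Roots: {-5, -2, -1}

Each tropical root is a break point of the lower envelope of the lines y = a_i + i · x (there are 4 lines, with slopes 0, 1, ..., 3). Only the lines that attain the minimum somewhere contribute to roots; other lines are dominated. Here the surviving (envelope) indices are i = 3, i = 2, i = 1, i = 0.
Intersections between consecutive envelope lines give the roots: for adjacent envelope indices i < j the intersection is x = (a_i − a_j) / (j − i). Reading off the sorted break points: {-5, -2, -1}.
Verification: at each break x_0, at least two indices attain the minimum of min_i(a_i + i · x_0).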